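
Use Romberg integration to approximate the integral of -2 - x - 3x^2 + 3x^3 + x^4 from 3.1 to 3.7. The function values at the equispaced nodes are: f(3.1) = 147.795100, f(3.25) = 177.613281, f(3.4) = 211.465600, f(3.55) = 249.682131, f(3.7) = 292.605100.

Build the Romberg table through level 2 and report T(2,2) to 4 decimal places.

128.6256

T(0,0) (trapezoid, 1 panel, h=0.6000): 132.120060
T(1,0) (trapezoid, 2 panels, h=0.3000): 129.499710
T(2,0) (trapezoid, 4 panels, h=0.1500): 128.844167
T(1,1) = 129.499710 + (129.499710 − 132.120060)/3 = 128.626260
T(2,1) = 128.844167 + (128.844167 − 129.499710)/3 = 128.625653
T(2,2) = 128.625653 + (128.625653 − 128.626260)/15 = 128.625613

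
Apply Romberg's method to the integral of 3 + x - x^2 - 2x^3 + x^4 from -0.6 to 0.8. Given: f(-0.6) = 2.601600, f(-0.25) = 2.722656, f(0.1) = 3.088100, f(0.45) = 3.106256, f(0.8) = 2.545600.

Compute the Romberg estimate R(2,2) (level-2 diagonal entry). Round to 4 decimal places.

4.0384

R(0,0) (trapezoid, 1 panel, h=1.4000): 3.603040
R(1,0) (trapezoid, 2 panels, h=0.7000): 3.963190
R(2,0) (trapezoid, 4 panels, h=0.3500): 4.021714
R(1,1) = 3.963190 + (3.963190 − 3.603040)/3 = 4.083240
R(2,1) = 4.021714 + (4.021714 − 3.963190)/3 = 4.041222
R(2,2) = 4.041222 + (4.041222 − 4.083240)/15 = 4.038421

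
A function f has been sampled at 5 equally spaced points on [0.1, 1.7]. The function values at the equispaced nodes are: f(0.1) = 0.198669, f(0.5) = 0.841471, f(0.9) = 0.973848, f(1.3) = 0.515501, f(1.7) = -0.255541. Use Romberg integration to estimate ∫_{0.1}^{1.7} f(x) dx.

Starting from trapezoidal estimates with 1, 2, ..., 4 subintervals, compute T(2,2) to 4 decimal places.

T(0,0) (trapezoid, 1 panel, h=1.6000): -0.045498
T(1,0) (trapezoid, 2 panels, h=0.8000): 0.756330
T(2,0) (trapezoid, 4 panels, h=0.4000): 0.920954
T(1,1) = 0.756330 + (0.756330 − (-0.045498))/3 = 1.023606
T(2,1) = 0.920954 + (0.920954 − 0.756330)/3 = 0.975829
T(2,2) = 0.975829 + (0.975829 − 1.023606)/15 = 0.972644

0.9726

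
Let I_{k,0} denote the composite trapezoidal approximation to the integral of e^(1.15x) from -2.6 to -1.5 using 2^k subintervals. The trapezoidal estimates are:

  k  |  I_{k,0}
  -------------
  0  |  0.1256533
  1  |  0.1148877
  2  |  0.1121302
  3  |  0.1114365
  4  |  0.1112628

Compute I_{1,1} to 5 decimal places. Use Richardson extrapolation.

Richardson extrapolation on the trapezoidal column (denominator 4−1=3):
I_{1,1} = (4·0.1148877 − 0.1256533) / 3 = 0.1112992
(Column j=1 coincides with Simpson's rule on the same nodes.)

0.11130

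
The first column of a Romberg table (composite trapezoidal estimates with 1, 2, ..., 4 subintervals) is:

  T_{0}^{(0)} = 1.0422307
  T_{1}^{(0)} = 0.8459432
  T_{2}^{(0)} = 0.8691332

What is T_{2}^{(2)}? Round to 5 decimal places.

T_{1}^{(1)} = 0.8459432 + (0.8459432 − 1.0422307)/3 = 0.7805140
T_{2}^{(1)} = (4·0.8691332 − 0.8459432) / 3 = 0.8768632
T_{2}^{(2)} = 0.8768632 + (0.8768632 − 0.7805140)/15 = 0.8832865

0.88329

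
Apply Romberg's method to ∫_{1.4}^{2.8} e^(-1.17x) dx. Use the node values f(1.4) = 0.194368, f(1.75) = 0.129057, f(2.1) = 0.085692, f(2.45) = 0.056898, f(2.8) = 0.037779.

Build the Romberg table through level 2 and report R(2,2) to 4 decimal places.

0.1338

R(0,0) (trapezoid, 1 panel, h=1.4000): 0.162503
R(1,0) (trapezoid, 2 panels, h=0.7000): 0.141236
R(2,0) (trapezoid, 4 panels, h=0.3500): 0.135702
R(1,1) = 0.141236 + (0.141236 − 0.162503)/3 = 0.134147
R(2,1) = 0.135702 + (0.135702 − 0.141236)/3 = 0.133857
R(2,2) = 0.133857 + (0.133857 − 0.134147)/15 = 0.133838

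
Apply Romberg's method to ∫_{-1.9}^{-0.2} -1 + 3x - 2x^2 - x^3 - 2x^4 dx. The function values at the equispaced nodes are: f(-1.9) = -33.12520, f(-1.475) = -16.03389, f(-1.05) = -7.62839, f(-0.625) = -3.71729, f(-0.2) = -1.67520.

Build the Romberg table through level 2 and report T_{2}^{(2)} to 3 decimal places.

-18.269

T_{0}^{(0)} (trapezoid, 1 panel, h=1.7000): -29.58034
T_{1}^{(0)} (trapezoid, 2 panels, h=0.8500): -21.27430
T_{2}^{(0)} (trapezoid, 4 panels, h=0.4250): -19.03140
T_{1}^{(1)} = -21.27430 + (-21.27430 − (-29.58034))/3 = -18.50562
T_{2}^{(1)} = -19.03140 + (-19.03140 − (-21.27430))/3 = -18.28377
T_{2}^{(2)} = -18.28377 + (-18.28377 − (-18.50562))/15 = -18.26898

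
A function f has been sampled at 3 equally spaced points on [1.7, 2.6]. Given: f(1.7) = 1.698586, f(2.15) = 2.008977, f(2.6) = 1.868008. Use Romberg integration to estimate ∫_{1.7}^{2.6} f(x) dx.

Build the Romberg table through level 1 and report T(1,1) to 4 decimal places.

T(0,0) (trapezoid, 1 panel, h=0.9000): 1.604967
T(1,0) (trapezoid, 2 panels, h=0.4500): 1.706523
T(1,1) = 1.706523 + (1.706523 − 1.604967)/3 = 1.740375

1.7404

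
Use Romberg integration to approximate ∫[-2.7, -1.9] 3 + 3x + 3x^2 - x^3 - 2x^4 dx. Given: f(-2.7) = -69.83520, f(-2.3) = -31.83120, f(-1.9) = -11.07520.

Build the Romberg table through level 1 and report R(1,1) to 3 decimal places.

-27.765

R(0,0) (trapezoid, 1 panel, h=0.8000): -32.36416
R(1,0) (trapezoid, 2 panels, h=0.4000): -28.91456
R(1,1) = -28.91456 + (-28.91456 − (-32.36416))/3 = -27.76469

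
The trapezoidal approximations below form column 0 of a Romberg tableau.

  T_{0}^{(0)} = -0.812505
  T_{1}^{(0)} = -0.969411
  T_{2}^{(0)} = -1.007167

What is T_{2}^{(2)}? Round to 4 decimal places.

-1.0196

Richardson extrapolation on the trapezoidal column (denominator 4−1=3):
T_{1}^{(1)} = -0.969411 + (-0.969411 − (-0.812505))/3 = -1.021713
T_{2}^{(1)} = -1.007167 + (-1.007167 − (-0.969411))/3 = -1.019752
T_{2}^{(2)} = (16·(-1.019752) − (-1.021713)) / 15 = -1.019621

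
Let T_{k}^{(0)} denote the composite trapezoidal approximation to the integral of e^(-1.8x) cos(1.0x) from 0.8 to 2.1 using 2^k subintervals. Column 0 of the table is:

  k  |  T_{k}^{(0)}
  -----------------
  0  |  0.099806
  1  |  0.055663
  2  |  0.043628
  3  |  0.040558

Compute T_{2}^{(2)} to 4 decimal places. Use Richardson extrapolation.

T_{1}^{(1)} = 0.055663 + (0.055663 − 0.099806)/3 = 0.040949
T_{2}^{(1)} = 0.043628 + (0.043628 − 0.055663)/3 = 0.039616
T_{2}^{(2)} = 0.039616 + (0.039616 − 0.040949)/15 = 0.039527

0.0395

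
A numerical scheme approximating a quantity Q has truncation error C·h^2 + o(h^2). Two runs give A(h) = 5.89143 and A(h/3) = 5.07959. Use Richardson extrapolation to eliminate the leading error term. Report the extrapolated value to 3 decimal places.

4.978

The leading error scales as h^2; refining by a factor of 3 reduces it by 3^2 = 9.
Extrapolated value = (9·A(h/3) − A(h)) / (9 − 1)
= (9·5.07959 − 5.89143) / 8
= 39.82488 / 8 = 4.97811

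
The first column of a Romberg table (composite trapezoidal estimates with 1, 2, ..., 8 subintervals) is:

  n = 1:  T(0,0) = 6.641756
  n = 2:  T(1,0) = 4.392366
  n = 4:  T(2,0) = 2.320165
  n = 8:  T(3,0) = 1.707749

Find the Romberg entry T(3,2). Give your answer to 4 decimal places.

T(2,1) = (4·2.320165 − 4.392366) / 3 = 1.629431
T(3,1) = 1.707749 + (1.707749 − 2.320165)/3 = 1.503610
T(3,2) = (16·1.503610 − 1.629431) / 15 = 1.495222

1.4952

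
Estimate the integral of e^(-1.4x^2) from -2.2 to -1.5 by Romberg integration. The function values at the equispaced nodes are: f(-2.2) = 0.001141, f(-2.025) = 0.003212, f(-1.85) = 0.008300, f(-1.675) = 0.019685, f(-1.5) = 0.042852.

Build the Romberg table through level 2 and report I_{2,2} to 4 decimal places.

I_{0,0} (trapezoid, 1 panel, h=0.7000): 0.015398
I_{1,0} (trapezoid, 2 panels, h=0.3500): 0.010604
I_{2,0} (trapezoid, 4 panels, h=0.1750): 0.009309
I_{1,1} = 0.010604 + (0.010604 − 0.015398)/3 = 0.009006
I_{2,1} = 0.009309 + (0.009309 − 0.010604)/3 = 0.008877
I_{2,2} = 0.008877 + (0.008877 − 0.009006)/15 = 0.008868

0.0089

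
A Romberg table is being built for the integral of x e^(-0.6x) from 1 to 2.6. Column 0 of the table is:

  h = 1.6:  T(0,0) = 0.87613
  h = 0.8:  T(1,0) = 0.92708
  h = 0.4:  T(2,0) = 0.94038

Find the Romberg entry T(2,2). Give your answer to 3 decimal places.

Richardson extrapolation on the trapezoidal column (denominator 4−1=3):
T(1,1) = (4·0.92708 − 0.87613) / 3 = 0.94406
T(2,1) = (4·0.94038 − 0.92708) / 3 = 0.94481
T(2,2) = (16·0.94481 − 0.94406) / 15 = 0.94486

0.945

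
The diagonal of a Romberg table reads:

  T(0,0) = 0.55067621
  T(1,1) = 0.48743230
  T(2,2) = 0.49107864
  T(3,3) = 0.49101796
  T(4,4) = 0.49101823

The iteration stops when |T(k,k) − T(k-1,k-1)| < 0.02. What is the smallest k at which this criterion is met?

|T(1,1) − T(0,0)| = 0.06324391 ≥ 0.02
|T(2,2) − T(1,1)| = 0.00364634 < 0.02

k = 2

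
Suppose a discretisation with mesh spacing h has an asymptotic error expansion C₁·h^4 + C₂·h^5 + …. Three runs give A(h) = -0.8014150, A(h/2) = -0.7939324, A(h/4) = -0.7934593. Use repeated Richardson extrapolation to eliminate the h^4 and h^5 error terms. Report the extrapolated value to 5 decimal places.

First eliminate the h^4 term (factor 2^4 = 16):
  B₁ = (16·(-0.7939324) − (-0.8014150))/15 = -0.7934336
  B₂ = (16·(-0.7934593) − (-0.7939324))/15 = -0.7934278
Then eliminate the h^5 term (factor 2^5 = 32):
  (32·(-0.7934278) − (-0.7934336))/31 = -0.7934276

-0.79343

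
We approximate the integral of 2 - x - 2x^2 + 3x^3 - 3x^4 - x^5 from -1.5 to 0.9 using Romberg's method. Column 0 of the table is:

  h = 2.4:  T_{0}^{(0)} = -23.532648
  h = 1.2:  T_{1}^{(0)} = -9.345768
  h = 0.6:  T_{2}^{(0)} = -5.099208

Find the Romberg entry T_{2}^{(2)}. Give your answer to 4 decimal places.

Richardson extrapolation on the trapezoidal column (denominator 4−1=3):
T_{1}^{(1)} = -9.345768 + (-9.345768 − (-23.532648))/3 = -4.616808
T_{2}^{(1)} = (4·(-5.099208) − (-9.345768)) / 3 = -3.683688
T_{2}^{(2)} = (16·(-3.683688) − (-4.616808)) / 15 = -3.621480
(Column j=1 coincides with Simpson's rule on the same nodes.)

-3.6215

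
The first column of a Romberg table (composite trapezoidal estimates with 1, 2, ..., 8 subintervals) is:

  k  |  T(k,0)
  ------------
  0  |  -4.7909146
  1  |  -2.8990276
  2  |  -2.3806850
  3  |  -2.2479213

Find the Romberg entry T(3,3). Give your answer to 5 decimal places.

Richardson extrapolation on the trapezoidal column (denominator 4−1=3):
T(1,1) = -2.8990276 + (-2.8990276 − (-4.7909146))/3 = -2.2683986
T(2,1) = (4·(-2.3806850) − (-2.8990276)) / 3 = -2.2079041
T(3,1) = (4·(-2.2479213) − (-2.3806850)) / 3 = -2.2036667
T(2,2) = -2.2079041 + (-2.2079041 − (-2.2683986))/15 = -2.2038711
T(3,2) = (16·(-2.2036667) − (-2.2079041)) / 15 = -2.2033842
T(3,3) = (64·(-2.2033842) − (-2.2038711)) / 63 = -2.2033765

-2.20338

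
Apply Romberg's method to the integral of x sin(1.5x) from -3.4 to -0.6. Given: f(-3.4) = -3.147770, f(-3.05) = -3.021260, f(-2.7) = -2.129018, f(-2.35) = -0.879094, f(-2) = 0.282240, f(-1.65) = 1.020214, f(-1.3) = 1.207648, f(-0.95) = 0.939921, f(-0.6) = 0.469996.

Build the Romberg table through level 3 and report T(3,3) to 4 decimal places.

T(0,0) (trapezoid, 1 panel, h=2.8000): -3.748884
T(1,0) (trapezoid, 2 panels, h=1.4000): -1.479306
T(2,0) (trapezoid, 4 panels, h=0.7000): -1.384612
T(3,0) (trapezoid, 8 panels, h=0.3500): -1.371383
T(1,1) = -1.479306 + (-1.479306 − (-3.748884))/3 = -0.722780
T(2,1) = -1.384612 + (-1.384612 − (-1.479306))/3 = -1.353047
T(3,1) = -1.371383 + (-1.371383 − (-1.384612))/3 = -1.366973
T(2,2) = -1.353047 + (-1.353047 − (-0.722780))/15 = -1.395065
T(3,2) = -1.366973 + (-1.366973 − (-1.353047))/15 = -1.367901
T(3,3) = -1.367901 + (-1.367901 − (-1.395065))/63 = -1.367470

-1.3675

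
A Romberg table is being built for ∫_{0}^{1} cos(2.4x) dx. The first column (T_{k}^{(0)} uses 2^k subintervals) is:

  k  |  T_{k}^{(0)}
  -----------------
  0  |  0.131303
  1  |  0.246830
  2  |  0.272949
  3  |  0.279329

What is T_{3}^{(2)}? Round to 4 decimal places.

Richardson extrapolation on the trapezoidal column (denominator 4−1=3):
T_{2}^{(1)} = (4·0.272949 − 0.246830) / 3 = 0.281655
T_{3}^{(1)} = 0.279329 + (0.279329 − 0.272949)/3 = 0.281456
T_{3}^{(2)} = (16·0.281456 − 0.281655) / 15 = 0.281443

0.2814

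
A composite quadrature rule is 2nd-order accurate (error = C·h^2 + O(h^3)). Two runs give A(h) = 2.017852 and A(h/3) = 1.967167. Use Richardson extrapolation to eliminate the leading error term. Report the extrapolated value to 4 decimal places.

Extrapolated value = (9·A(h/3) − A(h)) / (9 − 1)
= (9·1.967167 − 2.017852) / 8
= 15.686651 / 8 = 1.960831

1.9608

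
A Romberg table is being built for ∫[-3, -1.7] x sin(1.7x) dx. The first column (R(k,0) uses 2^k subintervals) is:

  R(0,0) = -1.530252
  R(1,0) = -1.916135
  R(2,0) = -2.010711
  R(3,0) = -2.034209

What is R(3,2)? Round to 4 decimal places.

-2.0420

R(2,1) = -2.010711 + (-2.010711 − (-1.916135))/3 = -2.042236
R(3,1) = (4·(-2.034209) − (-2.010711)) / 3 = -2.042042
R(3,2) = (16·(-2.042042) − (-2.042236)) / 15 = -2.042029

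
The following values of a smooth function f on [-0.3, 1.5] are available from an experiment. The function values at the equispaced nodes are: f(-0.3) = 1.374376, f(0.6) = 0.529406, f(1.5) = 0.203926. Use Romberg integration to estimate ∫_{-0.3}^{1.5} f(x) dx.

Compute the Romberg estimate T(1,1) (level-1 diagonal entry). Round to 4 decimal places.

T(0,0) (trapezoid, 1 panel, h=1.8000): 1.420472
T(1,0) (trapezoid, 2 panels, h=0.9000): 1.186701
T(1,1) = 1.186701 + (1.186701 − 1.420472)/3 = 1.108777

1.1088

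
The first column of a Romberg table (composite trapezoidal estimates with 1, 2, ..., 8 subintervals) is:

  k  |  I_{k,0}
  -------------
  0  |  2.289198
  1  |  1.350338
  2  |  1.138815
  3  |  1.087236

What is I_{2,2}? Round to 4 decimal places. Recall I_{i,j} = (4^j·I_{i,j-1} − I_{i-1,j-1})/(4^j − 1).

I_{1,1} = 1.350338 + (1.350338 − 2.289198)/3 = 1.037385
I_{2,1} = (4·1.138815 − 1.350338) / 3 = 1.068307
I_{2,2} = (16·1.068307 − 1.037385) / 15 = 1.070368

1.0704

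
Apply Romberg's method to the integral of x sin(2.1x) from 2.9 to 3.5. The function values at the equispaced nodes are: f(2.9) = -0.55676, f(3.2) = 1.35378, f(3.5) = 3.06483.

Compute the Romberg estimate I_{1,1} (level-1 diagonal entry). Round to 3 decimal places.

I_{0,0} (trapezoid, 1 panel, h=0.6000): 0.75242
I_{1,0} (trapezoid, 2 panels, h=0.3000): 0.78234
I_{1,1} = 0.78234 + (0.78234 − 0.75242)/3 = 0.79231

0.792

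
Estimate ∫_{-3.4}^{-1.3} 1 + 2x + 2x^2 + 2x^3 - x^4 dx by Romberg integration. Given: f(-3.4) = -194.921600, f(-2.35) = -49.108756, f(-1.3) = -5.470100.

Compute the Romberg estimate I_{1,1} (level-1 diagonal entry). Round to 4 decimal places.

I_{0,0} (trapezoid, 1 panel, h=2.1000): -210.411285
I_{1,0} (trapezoid, 2 panels, h=1.0500): -156.769836
I_{1,1} = -156.769836 + (-156.769836 − (-210.411285))/3 = -138.889353

-138.8894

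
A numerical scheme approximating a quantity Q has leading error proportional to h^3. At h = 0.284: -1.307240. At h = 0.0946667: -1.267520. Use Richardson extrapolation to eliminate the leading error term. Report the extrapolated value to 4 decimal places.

The leading error scales as h^3; refining by a factor of 3 reduces it by 3^3 = 27.
Extrapolated value = (27·A(h/3) − A(h)) / (27 − 1)
= (27·(-1.267520) − (-1.307240)) / 26
= -32.915800 / 26 = -1.265992

-1.2660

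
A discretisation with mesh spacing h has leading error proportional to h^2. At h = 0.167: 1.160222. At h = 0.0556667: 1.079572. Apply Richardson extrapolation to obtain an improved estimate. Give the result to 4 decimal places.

1.0695

The leading error scales as h^2; refining by a factor of 3 reduces it by 3^2 = 9.
Extrapolated value = (9·A(h/3) − A(h)) / (9 − 1)
= (9·1.079572 − 1.160222) / 8
= 8.555926 / 8 = 1.069491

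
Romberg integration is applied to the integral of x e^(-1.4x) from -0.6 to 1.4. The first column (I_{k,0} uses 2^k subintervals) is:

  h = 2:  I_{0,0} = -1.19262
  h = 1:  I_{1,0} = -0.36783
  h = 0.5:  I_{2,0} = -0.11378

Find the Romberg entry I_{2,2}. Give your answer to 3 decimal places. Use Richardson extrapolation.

-0.025

Richardson extrapolation on the trapezoidal column (denominator 4−1=3):
I_{1,1} = -0.36783 + (-0.36783 − (-1.19262))/3 = -0.09290
I_{2,1} = -0.11378 + (-0.11378 − (-0.36783))/3 = -0.02910
I_{2,2} = -0.02910 + (-0.02910 − (-0.09290))/15 = -0.02485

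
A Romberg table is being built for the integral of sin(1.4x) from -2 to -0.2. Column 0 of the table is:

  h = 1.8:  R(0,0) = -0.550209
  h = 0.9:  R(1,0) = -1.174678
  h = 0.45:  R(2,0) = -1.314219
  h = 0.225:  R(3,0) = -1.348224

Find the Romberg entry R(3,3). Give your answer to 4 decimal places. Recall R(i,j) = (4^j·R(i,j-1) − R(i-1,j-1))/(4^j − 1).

R(1,1) = -1.174678 + (-1.174678 − (-0.550209))/3 = -1.382834
R(2,1) = (4·(-1.314219) − (-1.174678)) / 3 = -1.360733
R(3,1) = -1.348224 + (-1.348224 − (-1.314219))/3 = -1.359559
R(2,2) = (16·(-1.360733) − (-1.382834)) / 15 = -1.359260
R(3,2) = -1.359559 + (-1.359559 − (-1.360733))/15 = -1.359481
R(3,3) = -1.359481 + (-1.359481 − (-1.359260))/63 = -1.359485
(Column j=1 coincides with Simpson's rule on the same nodes.)

-1.3595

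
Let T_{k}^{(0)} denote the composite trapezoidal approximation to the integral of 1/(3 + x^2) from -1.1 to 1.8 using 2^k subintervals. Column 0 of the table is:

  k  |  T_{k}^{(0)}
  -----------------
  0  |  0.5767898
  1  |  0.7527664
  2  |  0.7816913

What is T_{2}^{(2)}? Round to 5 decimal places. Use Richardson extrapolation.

Richardson extrapolation on the trapezoidal column (denominator 4−1=3):
T_{1}^{(1)} = (4·0.7527664 − 0.5767898) / 3 = 0.8114253
T_{2}^{(1)} = (4·0.7816913 − 0.7527664) / 3 = 0.7913329
T_{2}^{(2)} = (16·0.7913329 − 0.8114253) / 15 = 0.7899934

0.78999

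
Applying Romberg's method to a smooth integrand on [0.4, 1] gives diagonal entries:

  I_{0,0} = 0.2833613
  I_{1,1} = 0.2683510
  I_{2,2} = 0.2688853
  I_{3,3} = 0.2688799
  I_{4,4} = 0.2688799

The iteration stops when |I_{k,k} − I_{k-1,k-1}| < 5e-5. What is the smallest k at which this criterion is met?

k = 3

|I_{1,1} − I_{0,0}| = 0.0150103 ≥ 5e-5
|I_{2,2} − I_{1,1}| = 0.0005343 ≥ 5e-5
|I_{3,3} − I_{2,2}| = 0.0000054 < 5e-5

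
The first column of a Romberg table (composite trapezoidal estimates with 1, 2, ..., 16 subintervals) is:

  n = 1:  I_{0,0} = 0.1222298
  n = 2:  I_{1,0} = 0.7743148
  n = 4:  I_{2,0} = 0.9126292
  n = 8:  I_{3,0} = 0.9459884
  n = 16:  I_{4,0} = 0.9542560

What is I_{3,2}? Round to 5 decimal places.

Richardson extrapolation on the trapezoidal column (denominator 4−1=3):
I_{2,1} = 0.9126292 + (0.9126292 − 0.7743148)/3 = 0.9587340
I_{3,1} = (4·0.9459884 − 0.9126292) / 3 = 0.9571081
I_{3,2} = 0.9571081 + (0.9571081 − 0.9587340)/15 = 0.9569997

0.95700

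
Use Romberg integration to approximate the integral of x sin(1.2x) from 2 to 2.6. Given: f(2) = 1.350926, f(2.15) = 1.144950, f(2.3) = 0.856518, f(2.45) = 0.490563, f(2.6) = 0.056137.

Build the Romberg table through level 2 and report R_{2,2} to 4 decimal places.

R_{0,0} (trapezoid, 1 panel, h=0.6000): 0.422119
R_{1,0} (trapezoid, 2 panels, h=0.3000): 0.468015
R_{2,0} (trapezoid, 4 panels, h=0.1500): 0.479334
R_{1,1} = 0.468015 + (0.468015 − 0.422119)/3 = 0.483314
R_{2,1} = 0.479334 + (0.479334 − 0.468015)/3 = 0.483107
R_{2,2} = 0.483107 + (0.483107 − 0.483314)/15 = 0.483093

0.4831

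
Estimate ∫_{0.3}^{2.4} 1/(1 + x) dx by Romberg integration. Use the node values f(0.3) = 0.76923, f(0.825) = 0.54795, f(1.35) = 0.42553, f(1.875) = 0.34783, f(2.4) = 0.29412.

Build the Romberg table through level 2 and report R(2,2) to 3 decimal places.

0.962

R(0,0) (trapezoid, 1 panel, h=2.1000): 1.11652
R(1,0) (trapezoid, 2 panels, h=1.0500): 1.00507
R(2,0) (trapezoid, 4 panels, h=0.5250): 0.97282
R(1,1) = 1.00507 + (1.00507 − 1.11652)/3 = 0.96792
R(2,1) = 0.97282 + (0.97282 − 1.00507)/3 = 0.96207
R(2,2) = 0.96207 + (0.96207 − 0.96792)/15 = 0.96168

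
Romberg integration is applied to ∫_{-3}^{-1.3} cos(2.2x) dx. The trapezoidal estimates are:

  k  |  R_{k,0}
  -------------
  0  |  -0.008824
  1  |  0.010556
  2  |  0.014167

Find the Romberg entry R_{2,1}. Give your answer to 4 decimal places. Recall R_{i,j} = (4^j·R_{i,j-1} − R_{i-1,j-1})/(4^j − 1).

Richardson extrapolation on the trapezoidal column (denominator 4−1=3):
R_{2,1} = (4·0.014167 − 0.010556) / 3 = 0.015371

0.0154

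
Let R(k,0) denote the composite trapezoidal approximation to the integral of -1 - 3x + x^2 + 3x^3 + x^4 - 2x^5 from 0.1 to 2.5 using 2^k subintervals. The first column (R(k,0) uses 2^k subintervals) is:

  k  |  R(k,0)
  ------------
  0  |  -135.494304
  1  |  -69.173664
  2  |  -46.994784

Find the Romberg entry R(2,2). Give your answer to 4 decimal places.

Richardson extrapolation on the trapezoidal column (denominator 4−1=3):
R(1,1) = (4·(-69.173664) − (-135.494304)) / 3 = -47.066784
R(2,1) = -46.994784 + (-46.994784 − (-69.173664))/3 = -39.601824
R(2,2) = (16·(-39.601824) − (-47.066784)) / 15 = -39.104160

-39.1042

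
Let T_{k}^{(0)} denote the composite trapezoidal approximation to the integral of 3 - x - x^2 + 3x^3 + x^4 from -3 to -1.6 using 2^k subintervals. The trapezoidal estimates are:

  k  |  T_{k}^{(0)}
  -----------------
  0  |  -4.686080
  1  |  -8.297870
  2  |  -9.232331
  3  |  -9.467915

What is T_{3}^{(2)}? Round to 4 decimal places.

T_{2}^{(1)} = (4·(-9.232331) − (-8.297870)) / 3 = -9.543818
T_{3}^{(1)} = -9.467915 + (-9.467915 − (-9.232331))/3 = -9.546443
T_{3}^{(2)} = -9.546443 + (-9.546443 − (-9.543818))/15 = -9.546618

-9.5466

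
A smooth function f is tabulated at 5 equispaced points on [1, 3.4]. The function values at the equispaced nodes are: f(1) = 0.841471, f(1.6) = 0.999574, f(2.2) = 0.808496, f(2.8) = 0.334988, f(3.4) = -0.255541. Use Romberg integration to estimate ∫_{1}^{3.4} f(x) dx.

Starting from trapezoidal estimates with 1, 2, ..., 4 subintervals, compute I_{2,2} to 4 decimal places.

I_{0,0} (trapezoid, 1 panel, h=2.4000): 0.703116
I_{1,0} (trapezoid, 2 panels, h=1.2000): 1.321753
I_{2,0} (trapezoid, 4 panels, h=0.6000): 1.461614
I_{1,1} = 1.321753 + (1.321753 − 0.703116)/3 = 1.527965
I_{2,1} = 1.461614 + (1.461614 − 1.321753)/3 = 1.508234
I_{2,2} = 1.508234 + (1.508234 − 1.527965)/15 = 1.506919

1.5069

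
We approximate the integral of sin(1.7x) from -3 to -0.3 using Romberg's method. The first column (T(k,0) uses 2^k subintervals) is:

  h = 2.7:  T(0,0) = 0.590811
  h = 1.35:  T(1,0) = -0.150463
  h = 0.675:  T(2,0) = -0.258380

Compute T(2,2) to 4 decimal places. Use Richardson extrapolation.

Richardson extrapolation on the trapezoidal column (denominator 4−1=3):
T(1,1) = (4·(-0.150463) − 0.590811) / 3 = -0.397554
T(2,1) = (4·(-0.258380) − (-0.150463)) / 3 = -0.294352
T(2,2) = -0.294352 + (-0.294352 − (-0.397554))/15 = -0.287472

-0.2875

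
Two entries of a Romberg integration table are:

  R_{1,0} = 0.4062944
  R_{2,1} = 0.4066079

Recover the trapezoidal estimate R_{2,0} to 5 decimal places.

0.40653

From R_{2,1} = (4·R_{2,0} − R_{1,0})/3, solve for R_{2,0}:
4·R_{2,0} = 3·0.4066079 + 0.4062944 = 1.6261181
R_{2,0} = 0.4065295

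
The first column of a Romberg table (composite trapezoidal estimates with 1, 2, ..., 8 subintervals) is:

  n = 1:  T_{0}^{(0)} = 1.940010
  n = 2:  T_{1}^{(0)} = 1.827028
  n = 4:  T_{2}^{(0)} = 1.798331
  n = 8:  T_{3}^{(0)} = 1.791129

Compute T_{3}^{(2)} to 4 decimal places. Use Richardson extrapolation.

1.7887

T_{2}^{(1)} = (4·1.798331 − 1.827028) / 3 = 1.788765
T_{3}^{(1)} = 1.791129 + (1.791129 − 1.798331)/3 = 1.788728
T_{3}^{(2)} = (16·1.788728 − 1.788765) / 15 = 1.788726
(Column j=1 coincides with Simpson's rule on the same nodes.)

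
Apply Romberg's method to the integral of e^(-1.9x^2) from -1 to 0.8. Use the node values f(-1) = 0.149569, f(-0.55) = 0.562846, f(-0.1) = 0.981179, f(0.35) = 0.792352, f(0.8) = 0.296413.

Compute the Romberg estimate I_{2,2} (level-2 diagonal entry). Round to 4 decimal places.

1.1652

I_{0,0} (trapezoid, 1 panel, h=1.8000): 0.401384
I_{1,0} (trapezoid, 2 panels, h=0.9000): 1.083753
I_{2,0} (trapezoid, 4 panels, h=0.4500): 1.151716
I_{1,1} = 1.083753 + (1.083753 − 0.401384)/3 = 1.311209
I_{2,1} = 1.151716 + (1.151716 − 1.083753)/3 = 1.174370
I_{2,2} = 1.174370 + (1.174370 − 1.311209)/15 = 1.165247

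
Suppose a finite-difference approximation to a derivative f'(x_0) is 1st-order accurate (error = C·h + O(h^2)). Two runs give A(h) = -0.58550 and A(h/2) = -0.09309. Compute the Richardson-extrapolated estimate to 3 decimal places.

0.399

The leading error scales as h; refining by a factor of 2 reduces it by 2^1 = 2.
Extrapolated value = (2·A(h/2) − A(h)) / (2 − 1)
= (2·(-0.09309) − (-0.58550)) / 1
= 0.39932 / 1 = 0.39932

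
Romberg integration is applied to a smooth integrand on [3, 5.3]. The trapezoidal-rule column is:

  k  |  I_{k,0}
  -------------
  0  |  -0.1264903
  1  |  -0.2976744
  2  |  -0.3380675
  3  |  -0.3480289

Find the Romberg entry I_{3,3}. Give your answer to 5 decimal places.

Richardson extrapolation on the trapezoidal column (denominator 4−1=3):
I_{1,1} = (4·(-0.2976744) − (-0.1264903)) / 3 = -0.3547358
I_{2,1} = (4·(-0.3380675) − (-0.2976744)) / 3 = -0.3515319
I_{3,1} = -0.3480289 + (-0.3480289 − (-0.3380675))/3 = -0.3513494
I_{2,2} = (16·(-0.3515319) − (-0.3547358)) / 15 = -0.3513183
I_{3,2} = (16·(-0.3513494) − (-0.3515319)) / 15 = -0.3513372
I_{3,3} = -0.3513372 + (-0.3513372 − (-0.3513183))/63 = -0.3513375
(Column j=1 coincides with Simpson's rule on the same nodes.)

-0.35134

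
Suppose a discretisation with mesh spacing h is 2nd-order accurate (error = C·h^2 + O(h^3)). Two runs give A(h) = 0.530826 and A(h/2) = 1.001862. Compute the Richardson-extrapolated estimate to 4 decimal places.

1.1589

The leading error scales as h^2; refining by a factor of 2 reduces it by 2^2 = 4.
Extrapolated value = (4·A(h/2) − A(h)) / (4 − 1)
= (4·1.001862 − 0.530826) / 3
= 3.476622 / 3 = 1.158874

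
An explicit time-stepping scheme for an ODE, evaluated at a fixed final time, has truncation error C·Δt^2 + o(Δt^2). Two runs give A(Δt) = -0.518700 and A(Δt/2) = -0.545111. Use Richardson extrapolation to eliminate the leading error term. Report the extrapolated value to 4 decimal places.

-0.5539

The leading error scales as Δt^2; refining by a factor of 2 reduces it by 2^2 = 4.
Extrapolated value = (4·A(Δt/2) − A(Δt)) / (4 − 1)
= (4·(-0.545111) − (-0.518700)) / 3
= -1.661744 / 3 = -0.553915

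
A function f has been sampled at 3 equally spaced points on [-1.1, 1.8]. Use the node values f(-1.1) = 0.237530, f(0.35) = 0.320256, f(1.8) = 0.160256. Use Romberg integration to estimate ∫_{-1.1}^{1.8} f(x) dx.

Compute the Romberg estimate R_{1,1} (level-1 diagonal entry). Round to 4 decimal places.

0.8114

R_{0,0} (trapezoid, 1 panel, h=2.9000): 0.576790
R_{1,0} (trapezoid, 2 panels, h=1.4500): 0.752766
R_{1,1} = 0.752766 + (0.752766 − 0.576790)/3 = 0.811425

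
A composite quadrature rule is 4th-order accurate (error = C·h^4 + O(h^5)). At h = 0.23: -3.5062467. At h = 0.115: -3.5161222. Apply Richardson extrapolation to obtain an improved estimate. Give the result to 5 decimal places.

-3.51678

Extrapolated value = (16·A(h/2) − A(h)) / (16 − 1)
= (16·(-3.5161222) − (-3.5062467)) / 15
= -52.7517085 / 15 = -3.5167806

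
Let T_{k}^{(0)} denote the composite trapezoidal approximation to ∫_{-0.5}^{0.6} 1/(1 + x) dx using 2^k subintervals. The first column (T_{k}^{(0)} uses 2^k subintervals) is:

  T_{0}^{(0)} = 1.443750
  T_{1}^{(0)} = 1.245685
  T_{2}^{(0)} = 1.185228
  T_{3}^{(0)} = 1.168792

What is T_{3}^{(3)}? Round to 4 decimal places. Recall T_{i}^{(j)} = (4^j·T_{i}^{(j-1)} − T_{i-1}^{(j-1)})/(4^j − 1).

1.1632

Richardson extrapolation on the trapezoidal column (denominator 4−1=3):
T_{1}^{(1)} = (4·1.245685 − 1.443750) / 3 = 1.179663
T_{2}^{(1)} = 1.185228 + (1.185228 − 1.245685)/3 = 1.165076
T_{3}^{(1)} = (4·1.168792 − 1.185228) / 3 = 1.163313
T_{2}^{(2)} = (16·1.165076 − 1.179663) / 15 = 1.164104
T_{3}^{(2)} = (16·1.163313 − 1.165076) / 15 = 1.163195
T_{3}^{(3)} = (64·1.163195 − 1.164104) / 63 = 1.163181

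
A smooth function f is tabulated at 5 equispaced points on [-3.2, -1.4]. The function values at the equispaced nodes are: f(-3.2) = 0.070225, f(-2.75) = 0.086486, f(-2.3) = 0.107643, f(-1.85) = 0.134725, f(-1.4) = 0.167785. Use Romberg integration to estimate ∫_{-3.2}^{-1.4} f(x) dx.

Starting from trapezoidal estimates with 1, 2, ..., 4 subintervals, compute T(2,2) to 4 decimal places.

0.2007

T(0,0) (trapezoid, 1 panel, h=1.8000): 0.214209
T(1,0) (trapezoid, 2 panels, h=0.9000): 0.203983
T(2,0) (trapezoid, 4 panels, h=0.4500): 0.201537
T(1,1) = 0.203983 + (0.203983 − 0.214209)/3 = 0.200574
T(2,1) = 0.201537 + (0.201537 − 0.203983)/3 = 0.200722
T(2,2) = 0.200722 + (0.200722 − 0.200574)/15 = 0.200732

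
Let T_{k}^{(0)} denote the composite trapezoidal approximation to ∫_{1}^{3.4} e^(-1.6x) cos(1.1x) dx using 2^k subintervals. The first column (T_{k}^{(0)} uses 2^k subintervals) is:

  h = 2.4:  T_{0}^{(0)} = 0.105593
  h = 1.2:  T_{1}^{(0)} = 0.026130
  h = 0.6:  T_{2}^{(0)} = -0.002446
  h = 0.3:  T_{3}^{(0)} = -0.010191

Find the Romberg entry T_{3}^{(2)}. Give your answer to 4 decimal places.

-0.0128

Richardson extrapolation on the trapezoidal column (denominator 4−1=3):
T_{2}^{(1)} = -0.002446 + (-0.002446 − 0.026130)/3 = -0.011971
T_{3}^{(1)} = -0.010191 + (-0.010191 − (-0.002446))/3 = -0.012773
T_{3}^{(2)} = (16·(-0.012773) − (-0.011971)) / 15 = -0.012826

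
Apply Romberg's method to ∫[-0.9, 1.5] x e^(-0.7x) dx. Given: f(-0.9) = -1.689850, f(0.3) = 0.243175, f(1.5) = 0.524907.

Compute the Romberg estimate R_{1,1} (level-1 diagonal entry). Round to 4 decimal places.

R_{0,0} (trapezoid, 1 panel, h=2.4000): -1.397932
R_{1,0} (trapezoid, 2 panels, h=1.2000): -0.407156
R_{1,1} = -0.407156 + (-0.407156 − (-1.397932))/3 = -0.076897

-0.0769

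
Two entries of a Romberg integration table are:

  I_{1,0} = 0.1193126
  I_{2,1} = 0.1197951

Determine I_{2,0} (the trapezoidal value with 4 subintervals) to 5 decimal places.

0.11967

From I_{2,1} = (4·I_{2,0} − I_{1,0})/3, solve for I_{2,0}:
4·I_{2,0} = 3·0.1197951 + 0.1193126 = 0.4786979
I_{2,0} = 0.1196745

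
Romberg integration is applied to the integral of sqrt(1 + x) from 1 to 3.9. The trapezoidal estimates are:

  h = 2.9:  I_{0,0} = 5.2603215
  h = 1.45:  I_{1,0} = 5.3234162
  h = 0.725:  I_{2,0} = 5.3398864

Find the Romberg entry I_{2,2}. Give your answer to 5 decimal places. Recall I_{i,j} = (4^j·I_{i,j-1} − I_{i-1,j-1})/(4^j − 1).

Richardson extrapolation on the trapezoidal column (denominator 4−1=3):
I_{1,1} = 5.3234162 + (5.3234162 − 5.2603215)/3 = 5.3444478
I_{2,1} = (4·5.3398864 − 5.3234162) / 3 = 5.3453765
I_{2,2} = 5.3453765 + (5.3453765 − 5.3444478)/15 = 5.3454384

5.34544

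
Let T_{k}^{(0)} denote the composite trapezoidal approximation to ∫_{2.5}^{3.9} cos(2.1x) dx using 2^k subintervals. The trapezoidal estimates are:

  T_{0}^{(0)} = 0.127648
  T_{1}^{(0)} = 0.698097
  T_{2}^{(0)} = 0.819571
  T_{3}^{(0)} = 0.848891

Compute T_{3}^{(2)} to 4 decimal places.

0.8586

Richardson extrapolation on the trapezoidal column (denominator 4−1=3):
T_{2}^{(1)} = 0.819571 + (0.819571 − 0.698097)/3 = 0.860062
T_{3}^{(1)} = 0.848891 + (0.848891 − 0.819571)/3 = 0.858664
T_{3}^{(2)} = 0.858664 + (0.858664 − 0.860062)/15 = 0.858571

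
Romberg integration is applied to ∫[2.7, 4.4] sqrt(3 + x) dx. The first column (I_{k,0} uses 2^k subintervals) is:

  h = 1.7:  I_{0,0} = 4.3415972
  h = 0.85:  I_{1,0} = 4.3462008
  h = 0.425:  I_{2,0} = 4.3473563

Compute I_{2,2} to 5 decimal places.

Richardson extrapolation on the trapezoidal column (denominator 4−1=3):
I_{1,1} = (4·4.3462008 − 4.3415972) / 3 = 4.3477353
I_{2,1} = 4.3473563 + (4.3473563 − 4.3462008)/3 = 4.3477415
I_{2,2} = 4.3477415 + (4.3477415 − 4.3477353)/15 = 4.3477419
(Column j=1 coincides with Simpson's rule on the same nodes.)

4.34774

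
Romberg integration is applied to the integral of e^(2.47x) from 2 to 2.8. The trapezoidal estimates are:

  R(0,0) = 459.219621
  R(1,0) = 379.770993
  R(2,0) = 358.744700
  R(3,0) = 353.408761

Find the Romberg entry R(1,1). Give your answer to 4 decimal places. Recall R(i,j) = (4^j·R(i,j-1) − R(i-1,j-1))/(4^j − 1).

R(1,1) = 379.770993 + (379.770993 − 459.219621)/3 = 353.288117

353.2881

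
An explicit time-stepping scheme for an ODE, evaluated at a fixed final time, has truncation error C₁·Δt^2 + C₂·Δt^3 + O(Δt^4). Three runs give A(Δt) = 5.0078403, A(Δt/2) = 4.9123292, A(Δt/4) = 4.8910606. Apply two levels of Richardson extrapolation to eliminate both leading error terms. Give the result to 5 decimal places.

First eliminate the Δt^2 term (factor 2^2 = 4):
  B₁ = (4·4.9123292 − 5.0078403)/3 = 4.8804922
  B₂ = (4·4.8910606 − 4.9123292)/3 = 4.8839711
Then eliminate the Δt^3 term (factor 2^3 = 8):
  (8·4.8839711 − 4.8804922)/7 = 4.8844681

4.88447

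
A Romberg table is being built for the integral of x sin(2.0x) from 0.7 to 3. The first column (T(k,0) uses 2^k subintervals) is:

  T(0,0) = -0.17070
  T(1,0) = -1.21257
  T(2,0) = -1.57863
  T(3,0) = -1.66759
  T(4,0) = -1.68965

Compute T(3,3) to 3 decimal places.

-1.697

Richardson extrapolation on the trapezoidal column (denominator 4−1=3):
T(1,1) = -1.21257 + (-1.21257 − (-0.17070))/3 = -1.55986
T(2,1) = -1.57863 + (-1.57863 − (-1.21257))/3 = -1.70065
T(3,1) = (4·(-1.66759) − (-1.57863)) / 3 = -1.69724
T(2,2) = -1.70065 + (-1.70065 − (-1.55986))/15 = -1.71004
T(3,2) = -1.69724 + (-1.69724 − (-1.70065))/15 = -1.69701
T(3,3) = (64·(-1.69701) − (-1.71004)) / 63 = -1.69680
(Column j=1 coincides with Simpson's rule on the same nodes.)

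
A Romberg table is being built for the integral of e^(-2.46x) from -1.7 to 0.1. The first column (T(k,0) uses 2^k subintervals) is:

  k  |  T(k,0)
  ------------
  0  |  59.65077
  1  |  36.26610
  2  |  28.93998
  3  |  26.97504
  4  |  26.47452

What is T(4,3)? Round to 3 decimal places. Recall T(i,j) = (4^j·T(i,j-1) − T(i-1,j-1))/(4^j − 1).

26.307

Richardson extrapolation on the trapezoidal column (denominator 4−1=3):
T(2,1) = (4·28.93998 − 36.26610) / 3 = 26.49794
T(3,1) = 26.97504 + (26.97504 − 28.93998)/3 = 26.32006
T(4,1) = (4·26.47452 − 26.97504) / 3 = 26.30768
T(3,2) = 26.32006 + (26.32006 − 26.49794)/15 = 26.30820
T(4,2) = (16·26.30768 − 26.32006) / 15 = 26.30685
T(4,3) = (64·26.30685 − 26.30820) / 63 = 26.30683
(Column j=1 coincides with Simpson's rule on the same nodes.)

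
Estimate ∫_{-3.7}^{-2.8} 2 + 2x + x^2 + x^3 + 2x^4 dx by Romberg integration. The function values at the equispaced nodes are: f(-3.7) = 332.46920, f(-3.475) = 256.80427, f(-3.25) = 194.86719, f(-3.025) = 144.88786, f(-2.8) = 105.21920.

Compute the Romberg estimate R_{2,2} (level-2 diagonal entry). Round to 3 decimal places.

R_{0,0} (trapezoid, 1 panel, h=0.9000): 196.95978
R_{1,0} (trapezoid, 2 panels, h=0.4500): 186.17013
R_{2,0} (trapezoid, 4 panels, h=0.2250): 183.46579
R_{1,1} = 186.17013 + (186.17013 − 196.95978)/3 = 182.57358
R_{2,1} = 183.46579 + (183.46579 − 186.17013)/3 = 182.56434
R_{2,2} = 182.56434 + (182.56434 − 182.57358)/15 = 182.56372

182.564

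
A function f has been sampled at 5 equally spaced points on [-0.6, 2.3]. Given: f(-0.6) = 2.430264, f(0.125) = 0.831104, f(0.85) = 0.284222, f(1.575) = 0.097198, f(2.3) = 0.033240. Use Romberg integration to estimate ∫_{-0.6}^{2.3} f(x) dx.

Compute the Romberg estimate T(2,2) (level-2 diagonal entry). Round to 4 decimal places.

1.6227

T(0,0) (trapezoid, 1 panel, h=2.9000): 3.572081
T(1,0) (trapezoid, 2 panels, h=1.4500): 2.198162
T(2,0) (trapezoid, 4 panels, h=0.7250): 1.772100
T(1,1) = 2.198162 + (2.198162 − 3.572081)/3 = 1.740189
T(2,1) = 1.772100 + (1.772100 − 2.198162)/3 = 1.630079
T(2,2) = 1.630079 + (1.630079 − 1.740189)/15 = 1.622738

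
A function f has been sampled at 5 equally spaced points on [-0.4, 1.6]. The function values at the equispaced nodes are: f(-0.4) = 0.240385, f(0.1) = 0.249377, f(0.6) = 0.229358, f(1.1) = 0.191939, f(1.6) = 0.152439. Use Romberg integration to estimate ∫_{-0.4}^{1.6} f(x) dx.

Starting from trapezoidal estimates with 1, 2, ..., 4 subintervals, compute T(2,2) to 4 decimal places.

T(0,0) (trapezoid, 1 panel, h=2.0000): 0.392824
T(1,0) (trapezoid, 2 panels, h=1.0000): 0.425770
T(2,0) (trapezoid, 4 panels, h=0.5000): 0.433543
T(1,1) = 0.425770 + (0.425770 − 0.392824)/3 = 0.436752
T(2,1) = 0.433543 + (0.433543 − 0.425770)/3 = 0.436134
T(2,2) = 0.436134 + (0.436134 − 0.436752)/15 = 0.436093

0.4361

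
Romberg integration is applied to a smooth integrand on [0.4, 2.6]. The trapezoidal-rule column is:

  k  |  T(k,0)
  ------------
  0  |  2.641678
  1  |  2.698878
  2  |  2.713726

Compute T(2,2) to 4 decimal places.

Richardson extrapolation on the trapezoidal column (denominator 4−1=3):
T(1,1) = (4·2.698878 − 2.641678) / 3 = 2.717945
T(2,1) = 2.713726 + (2.713726 − 2.698878)/3 = 2.718675
T(2,2) = 2.718675 + (2.718675 − 2.717945)/15 = 2.718724
(Column j=1 coincides with Simpson's rule on the same nodes.)

2.7187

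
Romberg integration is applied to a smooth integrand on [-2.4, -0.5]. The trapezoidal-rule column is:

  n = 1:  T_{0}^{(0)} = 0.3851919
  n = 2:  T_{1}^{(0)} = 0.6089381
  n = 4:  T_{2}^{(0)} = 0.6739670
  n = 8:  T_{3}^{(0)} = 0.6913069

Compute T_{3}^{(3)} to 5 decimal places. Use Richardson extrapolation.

0.69719

Richardson extrapolation on the trapezoidal column (denominator 4−1=3):
T_{1}^{(1)} = (4·0.6089381 − 0.3851919) / 3 = 0.6835202
T_{2}^{(1)} = 0.6739670 + (0.6739670 − 0.6089381)/3 = 0.6956433
T_{3}^{(1)} = 0.6913069 + (0.6913069 − 0.6739670)/3 = 0.6970869
T_{2}^{(2)} = 0.6956433 + (0.6956433 − 0.6835202)/15 = 0.6964515
T_{3}^{(2)} = (16·0.6970869 − 0.6956433) / 15 = 0.6971831
T_{3}^{(3)} = 0.6971831 + (0.6971831 − 0.6964515)/63 = 0.6971947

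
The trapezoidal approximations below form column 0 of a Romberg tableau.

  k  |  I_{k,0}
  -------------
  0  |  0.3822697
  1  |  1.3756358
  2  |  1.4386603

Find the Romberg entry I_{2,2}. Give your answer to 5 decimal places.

Richardson extrapolation on the trapezoidal column (denominator 4−1=3):
I_{1,1} = (4·1.3756358 − 0.3822697) / 3 = 1.7067578
I_{2,1} = 1.4386603 + (1.4386603 − 1.3756358)/3 = 1.4596685
I_{2,2} = (16·1.4596685 − 1.7067578) / 15 = 1.4431959

1.44320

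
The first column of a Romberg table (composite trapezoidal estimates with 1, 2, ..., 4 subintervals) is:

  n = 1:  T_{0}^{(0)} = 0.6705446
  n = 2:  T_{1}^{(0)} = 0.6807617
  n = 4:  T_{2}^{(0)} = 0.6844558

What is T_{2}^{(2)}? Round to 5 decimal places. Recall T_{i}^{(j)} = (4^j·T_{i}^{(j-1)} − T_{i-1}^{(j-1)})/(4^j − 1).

0.68579

Richardson extrapolation on the trapezoidal column (denominator 4−1=3):
T_{1}^{(1)} = (4·0.6807617 − 0.6705446) / 3 = 0.6841674
T_{2}^{(1)} = (4·0.6844558 − 0.6807617) / 3 = 0.6856872
T_{2}^{(2)} = 0.6856872 + (0.6856872 − 0.6841674)/15 = 0.6857885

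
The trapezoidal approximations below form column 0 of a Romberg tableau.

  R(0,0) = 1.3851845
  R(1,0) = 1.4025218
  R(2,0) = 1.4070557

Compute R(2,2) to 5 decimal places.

R(1,1) = 1.4025218 + (1.4025218 − 1.3851845)/3 = 1.4083009
R(2,1) = (4·1.4070557 − 1.4025218) / 3 = 1.4085670
R(2,2) = 1.4085670 + (1.4085670 − 1.4083009)/15 = 1.4085847

1.40858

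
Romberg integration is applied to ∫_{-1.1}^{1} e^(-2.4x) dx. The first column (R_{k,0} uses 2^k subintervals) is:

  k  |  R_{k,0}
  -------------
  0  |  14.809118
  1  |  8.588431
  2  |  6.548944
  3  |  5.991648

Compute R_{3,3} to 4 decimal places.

5.8013

R_{1,1} = 8.588431 + (8.588431 − 14.809118)/3 = 6.514869
R_{2,1} = 6.548944 + (6.548944 − 8.588431)/3 = 5.869115
R_{3,1} = 5.991648 + (5.991648 − 6.548944)/3 = 5.805883
R_{2,2} = 5.869115 + (5.869115 − 6.514869)/15 = 5.826065
R_{3,2} = (16·5.805883 − 5.869115) / 15 = 5.801668
R_{3,3} = 5.801668 + (5.801668 − 5.826065)/63 = 5.801281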